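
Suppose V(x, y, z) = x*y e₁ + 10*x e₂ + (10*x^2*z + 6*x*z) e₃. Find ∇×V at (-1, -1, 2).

(0, 28, 11)

(∇×V)₁ = ∂V₃/∂y − ∂V₂/∂z = 0
(∇×V)₂ = ∂V₁/∂z − ∂V₃/∂x = -20*x*z - 6*z
(∇×V)₃ = ∂V₂/∂x − ∂V₁/∂y = -x + 10
∇×V = (0, -20*x*z - 6*z, -x + 10)
At (-1, -1, 2): (0, 28, 11).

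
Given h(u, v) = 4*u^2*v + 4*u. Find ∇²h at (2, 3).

∂²h/∂u² = 8*v
∂²h/∂v² = 0
∇²h = 8*v
At (2, 3): 24.

24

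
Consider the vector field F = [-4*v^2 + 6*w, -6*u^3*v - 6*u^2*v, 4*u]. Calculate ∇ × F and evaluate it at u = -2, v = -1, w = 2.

(∇×F)₁ = ∂F₃/∂v − ∂F₂/∂w = 0
(∇×F)₂ = ∂F₁/∂w − ∂F₃/∂u = 2
(∇×F)₃ = ∂F₂/∂u − ∂F₁/∂v = -18*u^2*v - 12*u*v + 8*v
∇×F = (0, 2, -18*u^2*v - 12*u*v + 8*v)
At (-2, -1, 2): (0, 2, 40).

(0, 2, 40)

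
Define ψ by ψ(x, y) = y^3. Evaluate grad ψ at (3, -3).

∂ψ/∂x = 0
∂ψ/∂y = 3*y^2
∇ψ = (0, 3*y^2)
At (3, -3): (0, 27).

(0, 27)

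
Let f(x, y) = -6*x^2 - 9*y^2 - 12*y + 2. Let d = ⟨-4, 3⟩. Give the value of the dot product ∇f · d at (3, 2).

∂f/∂x = -12*x
∂f/∂y = -18*y - 12
∇f at (3, 2) = (-36, -48)
∇f · d = (-36)(-4) + (-48)(3) = 0

0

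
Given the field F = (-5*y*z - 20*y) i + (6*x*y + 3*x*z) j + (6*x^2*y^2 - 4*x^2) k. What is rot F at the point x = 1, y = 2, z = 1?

(21, -50, 40)

(∇×F)₁ = ∂F₃/∂y − ∂F₂/∂z = 12*x^2*y - 3*x
(∇×F)₂ = ∂F₁/∂z − ∂F₃/∂x = -12*x*y^2 + 8*x - 5*y
(∇×F)₃ = ∂F₂/∂x − ∂F₁/∂y = 6*y + 8*z + 20
∇×F = (12*x^2*y - 3*x, -12*x*y^2 + 8*x - 5*y, 6*y + 8*z + 20)
At (1, 2, 1): (21, -50, 40).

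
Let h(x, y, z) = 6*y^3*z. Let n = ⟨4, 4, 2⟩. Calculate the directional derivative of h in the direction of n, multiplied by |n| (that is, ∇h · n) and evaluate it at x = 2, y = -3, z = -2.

-1620

∂h/∂x = 0
∂h/∂y = 18*y^2*z
∂h/∂z = 6*y^3
∇h at (2, -3, -2) = (0, -324, -162)
∇h · n = (0)(4) + (-324)(4) + (-162)(2) = -1620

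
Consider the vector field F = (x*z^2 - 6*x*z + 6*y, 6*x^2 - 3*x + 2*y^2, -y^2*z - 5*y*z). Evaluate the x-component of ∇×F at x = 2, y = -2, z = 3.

(∇×F)_1 = ∂F₃/∂y − ∂F₂/∂z
= -2*y*z - 5*z − (0)
= -2*y*z - 5*z
At (2, -2, 3): -3.

-3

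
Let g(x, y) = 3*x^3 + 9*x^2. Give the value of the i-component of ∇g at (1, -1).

(∇g)_1 = ∂g/∂x = 9*x^2 + 18*x
At (1, -1): 27.

27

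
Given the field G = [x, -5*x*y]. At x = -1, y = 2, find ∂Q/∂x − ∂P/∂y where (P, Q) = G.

∂G₂/∂x = -5*y
∂G₁/∂y = 0
Scalar curl = -5*y
At (-1, 2): -10.

-10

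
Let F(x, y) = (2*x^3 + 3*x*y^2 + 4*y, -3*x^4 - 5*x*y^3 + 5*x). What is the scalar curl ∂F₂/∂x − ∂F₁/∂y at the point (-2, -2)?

∂F₂/∂x = -12*x^3 - 5*y^3 + 5
∂F₁/∂y = 6*x*y + 4
Scalar curl = -12*x^3 - 6*x*y - 5*y^3 + 1
At (-2, -2): 113.

113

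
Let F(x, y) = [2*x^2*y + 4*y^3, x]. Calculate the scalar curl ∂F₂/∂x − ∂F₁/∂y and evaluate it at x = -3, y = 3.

-125

∂F₂/∂x = 1
∂F₁/∂y = 2*x^2 + 12*y^2
Scalar curl = -2*x^2 - 12*y^2 + 1
At (-3, 3): -125.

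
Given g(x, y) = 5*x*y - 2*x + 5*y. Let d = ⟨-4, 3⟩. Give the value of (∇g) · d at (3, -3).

128

∂g/∂x = 5*y - 2
∂g/∂y = 5*x + 5
∇g at (3, -3) = (-17, 20)
∇g · d = (-17)(-4) + (20)(3) = 128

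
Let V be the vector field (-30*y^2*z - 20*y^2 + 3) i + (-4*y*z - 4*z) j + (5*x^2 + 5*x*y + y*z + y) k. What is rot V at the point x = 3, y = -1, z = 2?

(18, -55, -160)

(∇×V)₁ = ∂V₃/∂y − ∂V₂/∂z = 5*x + 4*y + z + 5
(∇×V)₂ = ∂V₁/∂z − ∂V₃/∂x = -10*x - 30*y^2 - 5*y
(∇×V)₃ = ∂V₂/∂x − ∂V₁/∂y = 60*y*z + 40*y
∇×V = (5*x + 4*y + z + 5, -10*x - 30*y^2 - 5*y, 60*y*z + 40*y)
At (3, -1, 2): (18, -55, -160).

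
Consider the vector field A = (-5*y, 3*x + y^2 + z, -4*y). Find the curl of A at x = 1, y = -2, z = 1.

(∇×A)₁ = ∂A₃/∂y − ∂A₂/∂z = -5
(∇×A)₂ = ∂A₁/∂z − ∂A₃/∂x = 0
(∇×A)₃ = ∂A₂/∂x − ∂A₁/∂y = 8
∇×A = (-5, 0, 8)
At (1, -2, 1): (-5, 0, 8).

(-5, 0, 8)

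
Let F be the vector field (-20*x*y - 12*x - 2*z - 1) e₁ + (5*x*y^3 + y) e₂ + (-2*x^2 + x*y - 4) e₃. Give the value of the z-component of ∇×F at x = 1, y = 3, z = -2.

155

(∇×F)_3 = ∂F₂/∂x − ∂F₁/∂y
= 5*y^3 − (-20*x)
= 20*x + 5*y^3
At (1, 3, -2): 155.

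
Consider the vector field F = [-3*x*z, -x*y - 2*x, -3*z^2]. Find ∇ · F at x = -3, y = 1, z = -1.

12

∂F₁/∂x = -3*z
∂F₂/∂y = -x
∂F₃/∂z = -6*z
∇·F = -x - 9*z
At (-3, 1, -1): 12.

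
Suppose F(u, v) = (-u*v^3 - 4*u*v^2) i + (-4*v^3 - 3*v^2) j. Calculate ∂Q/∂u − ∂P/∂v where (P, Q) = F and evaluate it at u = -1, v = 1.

-11

∂F₂/∂u = 0
∂F₁/∂v = -3*u*v^2 - 8*u*v
Scalar curl = 3*u*v^2 + 8*u*v
At (-1, 1): -11.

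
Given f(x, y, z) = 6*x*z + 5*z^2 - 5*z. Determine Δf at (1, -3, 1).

10

∂²f/∂x² = 0
∂²f/∂y² = 0
∂²f/∂z² = 10
∇²f = 10
At (1, -3, 1): 10.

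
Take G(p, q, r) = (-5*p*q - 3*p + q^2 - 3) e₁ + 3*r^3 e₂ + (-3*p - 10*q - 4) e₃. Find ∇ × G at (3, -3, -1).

(-19, 3, 21)

(∇×G)₁ = ∂G₃/∂q − ∂G₂/∂r = -9*r^2 - 10
(∇×G)₂ = ∂G₁/∂r − ∂G₃/∂p = 3
(∇×G)₃ = ∂G₂/∂p − ∂G₁/∂q = 5*p - 2*q
∇×G = (-9*r^2 - 10, 3, 5*p - 2*q)
At (3, -3, -1): (-19, 3, 21).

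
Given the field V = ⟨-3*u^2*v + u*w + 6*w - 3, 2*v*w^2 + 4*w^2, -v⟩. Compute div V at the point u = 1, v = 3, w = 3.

∂V₁/∂u = -6*u*v + w
∂V₂/∂v = 2*w^2
∂V₃/∂w = 0
∇·V = -6*u*v + 2*w^2 + w
At (1, 3, 3): 3.

3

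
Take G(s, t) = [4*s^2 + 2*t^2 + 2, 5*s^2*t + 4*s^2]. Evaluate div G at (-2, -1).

∂G₁/∂s = 8*s
∂G₂/∂t = 5*s^2
∇·G = 5*s^2 + 8*s
At (-2, -1): 4.

4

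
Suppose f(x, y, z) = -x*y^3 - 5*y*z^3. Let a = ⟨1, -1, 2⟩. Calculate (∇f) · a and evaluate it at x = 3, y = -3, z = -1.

∂f/∂x = -y^3
∂f/∂y = -3*x*y^2 - 5*z^3
∂f/∂z = -15*y*z^2
∇f at (3, -3, -1) = (27, -76, 45)
∇f · a = (27)(1) + (-76)(-1) + (45)(2) = 193

193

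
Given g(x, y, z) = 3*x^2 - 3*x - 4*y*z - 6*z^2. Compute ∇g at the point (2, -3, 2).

(9, -8, -12)

∂g/∂x = 6*x - 3
∂g/∂y = -4*z
∂g/∂z = -4*y - 12*z
∇g = (6*x - 3, -4*z, -4*y - 12*z)
At (2, -3, 2): (9, -8, -12).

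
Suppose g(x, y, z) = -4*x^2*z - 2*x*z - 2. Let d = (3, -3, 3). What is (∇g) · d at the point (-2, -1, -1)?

-78

∂g/∂x = -8*x*z - 2*z
∂g/∂y = 0
∂g/∂z = -4*x^2 - 2*x
∇g at (-2, -1, -1) = (-14, 0, -12)
∇g · d = (-14)(3) + (0)(-3) + (-12)(3) = -78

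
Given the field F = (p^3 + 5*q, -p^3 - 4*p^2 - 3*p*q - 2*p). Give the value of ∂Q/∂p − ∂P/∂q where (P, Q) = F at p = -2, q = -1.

0

∂F₂/∂p = -3*p^2 - 8*p - 3*q - 2
∂F₁/∂q = 5
Scalar curl = -3*p^2 - 8*p - 3*q - 7
At (-2, -1): 0.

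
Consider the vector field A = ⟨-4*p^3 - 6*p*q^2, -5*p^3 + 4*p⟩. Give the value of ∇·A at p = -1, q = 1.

-18

∂A₁/∂p = -12*p^2 - 6*q^2
∂A₂/∂q = 0
∇·A = -12*p^2 - 6*q^2
At (-1, 1): -18.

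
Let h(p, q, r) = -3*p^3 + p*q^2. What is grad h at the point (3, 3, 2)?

∂h/∂p = -9*p^2 + q^2
∂h/∂q = 2*p*q
∂h/∂r = 0
∇h = (-9*p^2 + q^2, 2*p*q, 0)
At (3, 3, 2): (-72, 18, 0).

(-72, 18, 0)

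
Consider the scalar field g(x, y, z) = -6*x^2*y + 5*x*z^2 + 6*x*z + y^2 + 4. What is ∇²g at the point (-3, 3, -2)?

-64

∂²g/∂x² = -12*y
∂²g/∂y² = 2
∂²g/∂z² = 10*x
∇²g = 10*x - 12*y + 2
At (-3, 3, -2): -64.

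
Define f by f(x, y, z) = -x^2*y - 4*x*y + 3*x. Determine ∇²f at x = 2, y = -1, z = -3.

∂²f/∂x² = -2*y
∂²f/∂y² = 0
∂²f/∂z² = 0
∇²f = -2*y
At (2, -1, -3): 2.

2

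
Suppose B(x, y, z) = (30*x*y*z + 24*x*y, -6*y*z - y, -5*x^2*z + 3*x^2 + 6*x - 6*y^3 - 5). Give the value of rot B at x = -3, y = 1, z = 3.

(-12, -168, 342)

(∇×B)₁ = ∂B₃/∂y − ∂B₂/∂z = -18*y^2 + 6*y
(∇×B)₂ = ∂B₁/∂z − ∂B₃/∂x = 30*x*y + 10*x*z - 6*x - 6
(∇×B)₃ = ∂B₂/∂x − ∂B₁/∂y = -30*x*z - 24*x
∇×B = (-18*y^2 + 6*y, 30*x*y + 10*x*z - 6*x - 6, -30*x*z - 24*x)
At (-3, 1, 3): (-12, -168, 342).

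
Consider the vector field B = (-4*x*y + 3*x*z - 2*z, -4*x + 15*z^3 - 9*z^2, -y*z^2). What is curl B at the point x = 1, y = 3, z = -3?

(-468, 1, 0)

(∇×B)₁ = ∂B₃/∂y − ∂B₂/∂z = -46*z^2 + 18*z
(∇×B)₂ = ∂B₁/∂z − ∂B₃/∂x = 3*x - 2
(∇×B)₃ = ∂B₂/∂x − ∂B₁/∂y = 4*x - 4
∇×B = (-46*z^2 + 18*z, 3*x - 2, 4*x - 4)
At (1, 3, -3): (-468, 1, 0).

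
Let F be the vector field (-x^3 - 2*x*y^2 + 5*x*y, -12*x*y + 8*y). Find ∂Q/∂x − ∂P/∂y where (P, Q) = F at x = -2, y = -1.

∂F₂/∂x = -12*y
∂F₁/∂y = -4*x*y + 5*x
Scalar curl = 4*x*y - 5*x - 12*y
At (-2, -1): 30.

30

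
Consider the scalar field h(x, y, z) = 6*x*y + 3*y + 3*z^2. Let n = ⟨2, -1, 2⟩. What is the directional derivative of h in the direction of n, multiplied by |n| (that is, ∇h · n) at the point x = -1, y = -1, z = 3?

27

∂h/∂x = 6*y
∂h/∂y = 6*x + 3
∂h/∂z = 6*z
∇h at (-1, -1, 3) = (-6, -3, 18)
∇h · n = (-6)(2) + (-3)(-1) + (18)(2) = 27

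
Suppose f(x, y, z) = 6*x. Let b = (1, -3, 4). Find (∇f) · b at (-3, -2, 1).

6

∂f/∂x = 6
∂f/∂y = 0
∂f/∂z = 0
∇f at (-3, -2, 1) = (6, 0, 0)
∇f · b = (6)(1) + (0)(-3) + (0)(4) = 6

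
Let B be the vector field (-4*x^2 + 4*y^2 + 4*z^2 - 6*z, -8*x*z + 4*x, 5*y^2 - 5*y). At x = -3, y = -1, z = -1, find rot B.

(∇×B)₁ = ∂B₃/∂y − ∂B₂/∂z = 8*x + 10*y - 5
(∇×B)₂ = ∂B₁/∂z − ∂B₃/∂x = 8*z - 6
(∇×B)₃ = ∂B₂/∂x − ∂B₁/∂y = -8*y - 8*z + 4
∇×B = (8*x + 10*y - 5, 8*z - 6, -8*y - 8*z + 4)
At (-3, -1, -1): (-39, -14, 20).

(-39, -14, 20)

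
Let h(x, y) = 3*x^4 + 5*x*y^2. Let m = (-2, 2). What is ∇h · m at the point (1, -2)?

∂h/∂x = 12*x^3 + 5*y^2
∂h/∂y = 10*x*y
∇h at (1, -2) = (32, -20)
∇h · m = (32)(-2) + (-20)(2) = -104

-104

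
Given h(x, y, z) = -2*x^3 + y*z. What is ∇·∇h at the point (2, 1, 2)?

-24

∂²h/∂x² = -12*x
∂²h/∂y² = 0
∂²h/∂z² = 0
∇²h = -12*x
At (2, 1, 2): -24.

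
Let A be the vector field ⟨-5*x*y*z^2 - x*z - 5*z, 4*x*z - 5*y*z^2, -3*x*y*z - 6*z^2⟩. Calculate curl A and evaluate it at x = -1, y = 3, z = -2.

(-62, -82, -28)

(∇×A)₁ = ∂A₃/∂y − ∂A₂/∂z = -3*x*z - 4*x + 10*y*z
(∇×A)₂ = ∂A₁/∂z − ∂A₃/∂x = -10*x*y*z - x + 3*y*z - 5
(∇×A)₃ = ∂A₂/∂x − ∂A₁/∂y = 5*x*z^2 + 4*z
∇×A = (-3*x*z - 4*x + 10*y*z, -10*x*y*z - x + 3*y*z - 5, 5*x*z^2 + 4*z)
At (-1, 3, -2): (-62, -82, -28).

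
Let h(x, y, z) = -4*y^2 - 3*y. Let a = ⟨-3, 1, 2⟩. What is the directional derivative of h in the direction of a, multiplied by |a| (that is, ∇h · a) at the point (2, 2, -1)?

∂h/∂x = 0
∂h/∂y = -8*y - 3
∂h/∂z = 0
∇h at (2, 2, -1) = (0, -19, 0)
∇h · a = (0)(-3) + (-19)(1) + (0)(2) = -19

-19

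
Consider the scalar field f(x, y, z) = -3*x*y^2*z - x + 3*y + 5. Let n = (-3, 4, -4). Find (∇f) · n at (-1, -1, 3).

∂f/∂x = -3*y^2*z - 1
∂f/∂y = -6*x*y*z + 3
∂f/∂z = -3*x*y^2
∇f at (-1, -1, 3) = (-10, -15, 3)
∇f · n = (-10)(-3) + (-15)(4) + (3)(-4) = -42

-42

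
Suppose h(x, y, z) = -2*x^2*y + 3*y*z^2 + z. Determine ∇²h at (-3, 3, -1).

6

∂²h/∂x² = -4*y
∂²h/∂y² = 0
∂²h/∂z² = 6*y
∇²h = 2*y
At (-3, 3, -1): 6.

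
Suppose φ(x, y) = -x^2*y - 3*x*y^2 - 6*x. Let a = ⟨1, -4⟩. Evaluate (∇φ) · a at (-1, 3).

∂φ/∂x = -2*x*y - 3*y^2 - 6
∂φ/∂y = -x^2 - 6*x*y
∇φ at (-1, 3) = (-27, 17)
∇φ · a = (-27)(1) + (17)(-4) = -95

-95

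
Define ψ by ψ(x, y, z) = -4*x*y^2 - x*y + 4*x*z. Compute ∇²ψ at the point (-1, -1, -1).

∂²ψ/∂x² = 0
∂²ψ/∂y² = -8*x
∂²ψ/∂z² = 0
∇²ψ = -8*x
At (-1, -1, -1): 8.

8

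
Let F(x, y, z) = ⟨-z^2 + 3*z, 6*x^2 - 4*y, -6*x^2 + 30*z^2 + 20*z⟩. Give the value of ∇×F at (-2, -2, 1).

(0, -23, -24)

(∇×F)₁ = ∂F₃/∂y − ∂F₂/∂z = 0
(∇×F)₂ = ∂F₁/∂z − ∂F₃/∂x = 12*x - 2*z + 3
(∇×F)₃ = ∂F₂/∂x − ∂F₁/∂y = 12*x
∇×F = (0, 12*x - 2*z + 3, 12*x)
At (-2, -2, 1): (0, -23, -24).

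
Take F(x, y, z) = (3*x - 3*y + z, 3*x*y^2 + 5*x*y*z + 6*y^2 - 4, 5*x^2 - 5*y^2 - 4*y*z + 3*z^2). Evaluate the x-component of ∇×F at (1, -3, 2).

(∇×F)_1 = ∂F₃/∂y − ∂F₂/∂z
= -10*y - 4*z − (5*x*y)
= -5*x*y - 10*y - 4*z
At (1, -3, 2): 37.

37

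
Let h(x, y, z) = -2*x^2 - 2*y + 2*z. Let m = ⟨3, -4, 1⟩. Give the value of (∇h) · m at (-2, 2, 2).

∂h/∂x = -4*x
∂h/∂y = -2
∂h/∂z = 2
∇h at (-2, 2, 2) = (8, -2, 2)
∇h · m = (8)(3) + (-2)(-4) + (2)(1) = 34

34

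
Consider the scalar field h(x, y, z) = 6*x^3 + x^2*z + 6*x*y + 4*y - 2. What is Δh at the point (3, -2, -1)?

∂²h/∂x² = 2*(18*x + z)
∂²h/∂y² = 0
∂²h/∂z² = 0
∇²h = 36*x + 2*z
At (3, -2, -1): 106.

106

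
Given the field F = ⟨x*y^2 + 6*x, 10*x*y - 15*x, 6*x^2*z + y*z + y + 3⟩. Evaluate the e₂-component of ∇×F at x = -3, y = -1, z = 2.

72

(∇×F)_2 = ∂F₁/∂z − ∂F₃/∂x
= 0 − (12*x*z)
= -12*x*z
At (-3, -1, 2): 72.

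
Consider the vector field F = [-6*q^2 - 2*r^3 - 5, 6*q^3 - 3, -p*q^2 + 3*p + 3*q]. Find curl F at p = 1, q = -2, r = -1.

(7, -5, -24)

(∇×F)₁ = ∂F₃/∂q − ∂F₂/∂r = -2*p*q + 3
(∇×F)₂ = ∂F₁/∂r − ∂F₃/∂p = q^2 - 6*r^2 - 3
(∇×F)₃ = ∂F₂/∂p − ∂F₁/∂q = 12*q
∇×F = (-2*p*q + 3, q^2 - 6*r^2 - 3, 12*q)
At (1, -2, -1): (7, -5, -24).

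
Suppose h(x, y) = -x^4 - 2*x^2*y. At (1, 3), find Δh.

∂²h/∂x² = -4*(3*x^2 + y)
∂²h/∂y² = 0
∇²h = -12*x^2 - 4*y
At (1, 3): -24.

-24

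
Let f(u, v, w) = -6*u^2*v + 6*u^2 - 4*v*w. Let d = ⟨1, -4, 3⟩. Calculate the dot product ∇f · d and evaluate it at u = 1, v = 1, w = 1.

28

∂f/∂u = -12*u*v + 12*u
∂f/∂v = -6*u^2 - 4*w
∂f/∂w = -4*v
∇f at (1, 1, 1) = (0, -10, -4)
∇f · d = (0)(1) + (-10)(-4) + (-4)(3) = 28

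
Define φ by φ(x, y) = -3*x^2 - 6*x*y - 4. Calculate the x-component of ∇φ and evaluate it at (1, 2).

(∇φ)_1 = ∂φ/∂x = -6*x - 6*y
At (1, 2): -18.

-18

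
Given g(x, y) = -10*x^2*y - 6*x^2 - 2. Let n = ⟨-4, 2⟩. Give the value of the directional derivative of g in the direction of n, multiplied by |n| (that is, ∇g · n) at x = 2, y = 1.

176

∂g/∂x = -20*x*y - 12*x
∂g/∂y = -10*x^2
∇g at (2, 1) = (-64, -40)
∇g · n = (-64)(-4) + (-40)(2) = 176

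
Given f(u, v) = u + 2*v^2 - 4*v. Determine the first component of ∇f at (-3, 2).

(∇f)_1 = ∂f/∂u = 1
At (-3, 2): 1.

1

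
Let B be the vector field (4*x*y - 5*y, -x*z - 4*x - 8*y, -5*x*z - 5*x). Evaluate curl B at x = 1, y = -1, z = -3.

(1, -10, 0)

(∇×B)₁ = ∂B₃/∂y − ∂B₂/∂z = x
(∇×B)₂ = ∂B₁/∂z − ∂B₃/∂x = 5*z + 5
(∇×B)₃ = ∂B₂/∂x − ∂B₁/∂y = -4*x - z + 1
∇×B = (x, 5*z + 5, -4*x - z + 1)
At (1, -1, -3): (1, -10, 0).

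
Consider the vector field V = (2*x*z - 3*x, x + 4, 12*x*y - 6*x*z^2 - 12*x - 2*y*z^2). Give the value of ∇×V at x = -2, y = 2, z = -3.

(-42, 38, 1)

(∇×V)₁ = ∂V₃/∂y − ∂V₂/∂z = 12*x - 2*z^2
(∇×V)₂ = ∂V₁/∂z − ∂V₃/∂x = 2*x - 12*y + 6*z^2 + 12
(∇×V)₃ = ∂V₂/∂x − ∂V₁/∂y = 1
∇×V = (12*x - 2*z^2, 2*x - 12*y + 6*z^2 + 12, 1)
At (-2, 2, -3): (-42, 38, 1).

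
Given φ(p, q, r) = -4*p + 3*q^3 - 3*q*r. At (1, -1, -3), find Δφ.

∂²φ/∂p² = 0
∂²φ/∂q² = 18*q
∂²φ/∂r² = 0
∇²φ = 18*q
At (1, -1, -3): -18.

-18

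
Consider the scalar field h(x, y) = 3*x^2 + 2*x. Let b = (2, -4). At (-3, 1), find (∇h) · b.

-32

∂h/∂x = 6*x + 2
∂h/∂y = 0
∇h at (-3, 1) = (-16, 0)
∇h · b = (-16)(2) + (0)(-4) = -32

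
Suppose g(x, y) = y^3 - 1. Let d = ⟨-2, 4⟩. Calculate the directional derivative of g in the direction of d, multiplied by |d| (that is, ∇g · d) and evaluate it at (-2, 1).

12

∂g/∂x = 0
∂g/∂y = 3*y^2
∇g at (-2, 1) = (0, 3)
∇g · d = (0)(-2) + (3)(4) = 12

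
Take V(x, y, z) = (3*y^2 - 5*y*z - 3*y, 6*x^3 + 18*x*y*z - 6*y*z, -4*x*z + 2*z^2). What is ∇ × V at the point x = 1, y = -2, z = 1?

(24, 14, 2)

(∇×V)₁ = ∂V₃/∂y − ∂V₂/∂z = -18*x*y + 6*y
(∇×V)₂ = ∂V₁/∂z − ∂V₃/∂x = -5*y + 4*z
(∇×V)₃ = ∂V₂/∂x − ∂V₁/∂y = 18*x^2 + 18*y*z - 6*y + 5*z + 3
∇×V = (-18*x*y + 6*y, -5*y + 4*z, 18*x^2 + 18*y*z - 6*y + 5*z + 3)
At (1, -2, 1): (24, 14, 2).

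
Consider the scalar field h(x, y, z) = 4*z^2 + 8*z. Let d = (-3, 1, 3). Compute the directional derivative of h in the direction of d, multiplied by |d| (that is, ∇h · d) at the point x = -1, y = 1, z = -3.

∂h/∂x = 0
∂h/∂y = 0
∂h/∂z = 8*z + 8
∇h at (-1, 1, -3) = (0, 0, -16)
∇h · d = (0)(-3) + (0)(1) + (-16)(3) = -48

-48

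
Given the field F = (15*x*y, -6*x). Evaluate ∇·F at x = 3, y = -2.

-30

∂F₁/∂x = 15*y
∂F₂/∂y = 0
∇·F = 15*y
At (3, -2): -30.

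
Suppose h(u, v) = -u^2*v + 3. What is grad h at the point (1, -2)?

∂h/∂u = -2*u*v
∂h/∂v = -u^2
∇h = (-2*u*v, -u^2)
At (1, -2): (4, -1).

(4, -1)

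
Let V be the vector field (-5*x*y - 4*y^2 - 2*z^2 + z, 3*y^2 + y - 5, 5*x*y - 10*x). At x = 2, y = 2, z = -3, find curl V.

(∇×V)₁ = ∂V₃/∂y − ∂V₂/∂z = 5*x
(∇×V)₂ = ∂V₁/∂z − ∂V₃/∂x = -5*y - 4*z + 11
(∇×V)₃ = ∂V₂/∂x − ∂V₁/∂y = 5*x + 8*y
∇×V = (5*x, -5*y - 4*z + 11, 5*x + 8*y)
At (2, 2, -3): (10, 13, 26).

(10, 13, 26)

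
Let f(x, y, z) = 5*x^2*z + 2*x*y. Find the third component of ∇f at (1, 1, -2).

5

(∇f)_3 = ∂f/∂z = 5*x^2
At (1, 1, -2): 5.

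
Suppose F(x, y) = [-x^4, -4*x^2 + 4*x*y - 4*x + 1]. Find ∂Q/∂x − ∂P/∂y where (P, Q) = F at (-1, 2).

∂F₂/∂x = -8*x + 4*y - 4
∂F₁/∂y = 0
Scalar curl = -8*x + 4*y - 4
At (-1, 2): 12.

12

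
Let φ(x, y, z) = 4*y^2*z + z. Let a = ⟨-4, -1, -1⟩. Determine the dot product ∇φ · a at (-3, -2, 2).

15

∂φ/∂x = 0
∂φ/∂y = 8*y*z
∂φ/∂z = 4*y^2 + 1
∇φ at (-3, -2, 2) = (0, -32, 17)
∇φ · a = (0)(-4) + (-32)(-1) + (17)(-1) = 15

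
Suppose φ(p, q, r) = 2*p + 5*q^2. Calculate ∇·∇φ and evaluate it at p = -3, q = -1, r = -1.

10

∂²φ/∂p² = 0
∂²φ/∂q² = 10
∂²φ/∂r² = 0
∇²φ = 10
At (-3, -1, -1): 10.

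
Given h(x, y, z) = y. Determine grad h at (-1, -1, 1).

(0, 1, 0)

∂h/∂x = 0
∂h/∂y = 1
∂h/∂z = 0
∇h = (0, 1, 0)
At (-1, -1, 1): (0, 1, 0).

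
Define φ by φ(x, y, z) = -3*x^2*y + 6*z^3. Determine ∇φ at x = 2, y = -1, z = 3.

∂φ/∂x = -6*x*y
∂φ/∂y = -3*x^2
∂φ/∂z = 18*z^2
∇φ = (-6*x*y, -3*x^2, 18*z^2)
At (2, -1, 3): (12, -12, 162).

(12, -12, 162)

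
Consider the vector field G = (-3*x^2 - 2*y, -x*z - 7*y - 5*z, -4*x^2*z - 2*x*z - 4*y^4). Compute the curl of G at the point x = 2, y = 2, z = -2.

(∇×G)₁ = ∂G₃/∂y − ∂G₂/∂z = x - 16*y^3 + 5
(∇×G)₂ = ∂G₁/∂z − ∂G₃/∂x = 8*x*z + 2*z
(∇×G)₃ = ∂G₂/∂x − ∂G₁/∂y = -z + 2
∇×G = (x - 16*y^3 + 5, 8*x*z + 2*z, -z + 2)
At (2, 2, -2): (-121, -36, 4).

(-121, -36, 4)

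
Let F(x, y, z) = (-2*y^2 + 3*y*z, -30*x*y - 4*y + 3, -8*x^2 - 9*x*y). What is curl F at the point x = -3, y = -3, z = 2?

(27, -84, 72)

(∇×F)₁ = ∂F₃/∂y − ∂F₂/∂z = -9*x
(∇×F)₂ = ∂F₁/∂z − ∂F₃/∂x = 16*x + 12*y
(∇×F)₃ = ∂F₂/∂x − ∂F₁/∂y = -26*y - 3*z
∇×F = (-9*x, 16*x + 12*y, -26*y - 3*z)
At (-3, -3, 2): (27, -84, 72).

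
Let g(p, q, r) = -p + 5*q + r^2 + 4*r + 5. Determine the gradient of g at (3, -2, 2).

(-1, 5, 8)

∂g/∂p = -1
∂g/∂q = 5
∂g/∂r = 2*r + 4
∇g = (-1, 5, 2*r + 4)
At (3, -2, 2): (-1, 5, 8).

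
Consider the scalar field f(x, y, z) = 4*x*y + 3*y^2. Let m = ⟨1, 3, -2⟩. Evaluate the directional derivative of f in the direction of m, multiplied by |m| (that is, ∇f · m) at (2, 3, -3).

90

∂f/∂x = 4*y
∂f/∂y = 4*x + 6*y
∂f/∂z = 0
∇f at (2, 3, -3) = (12, 26, 0)
∇f · m = (12)(1) + (26)(3) + (0)(-2) = 90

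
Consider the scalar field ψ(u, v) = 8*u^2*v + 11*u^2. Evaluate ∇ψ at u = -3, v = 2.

∂ψ/∂u = 16*u*v + 22*u
∂ψ/∂v = 8*u^2
∇ψ = (16*u*v + 22*u, 8*u^2)
At (-3, 2): (-162, 72).

(-162, 72)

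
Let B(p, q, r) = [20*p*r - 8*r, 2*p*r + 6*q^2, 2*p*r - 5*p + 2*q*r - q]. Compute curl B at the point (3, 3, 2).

(-3, 53, 4)

(∇×B)₁ = ∂B₃/∂q − ∂B₂/∂r = -2*p + 2*r - 1
(∇×B)₂ = ∂B₁/∂r − ∂B₃/∂p = 20*p - 2*r - 3
(∇×B)₃ = ∂B₂/∂p − ∂B₁/∂q = 2*r
∇×B = (-2*p + 2*r - 1, 20*p - 2*r - 3, 2*r)
At (3, 3, 2): (-3, 53, 4).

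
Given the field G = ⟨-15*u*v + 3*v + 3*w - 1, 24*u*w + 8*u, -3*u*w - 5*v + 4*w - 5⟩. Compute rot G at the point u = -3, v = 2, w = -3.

(67, -6, -112)

(∇×G)₁ = ∂G₃/∂v − ∂G₂/∂w = -24*u - 5
(∇×G)₂ = ∂G₁/∂w − ∂G₃/∂u = 3*w + 3
(∇×G)₃ = ∂G₂/∂u − ∂G₁/∂v = 15*u + 24*w + 5
∇×G = (-24*u - 5, 3*w + 3, 15*u + 24*w + 5)
At (-3, 2, -3): (67, -6, -112).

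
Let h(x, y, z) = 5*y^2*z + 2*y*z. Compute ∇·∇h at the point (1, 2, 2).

20

∂²h/∂x² = 0
∂²h/∂y² = 10*z
∂²h/∂z² = 0
∇²h = 10*z
At (1, 2, 2): 20.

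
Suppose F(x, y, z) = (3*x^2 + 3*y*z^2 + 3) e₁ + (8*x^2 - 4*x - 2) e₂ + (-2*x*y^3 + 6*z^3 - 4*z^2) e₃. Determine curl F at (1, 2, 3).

(∇×F)₁ = ∂F₃/∂y − ∂F₂/∂z = -6*x*y^2
(∇×F)₂ = ∂F₁/∂z − ∂F₃/∂x = 2*y^3 + 6*y*z
(∇×F)₃ = ∂F₂/∂x − ∂F₁/∂y = 16*x - 3*z^2 - 4
∇×F = (-6*x*y^2, 2*y^3 + 6*y*z, 16*x - 3*z^2 - 4)
At (1, 2, 3): (-24, 52, -15).

(-24, 52, -15)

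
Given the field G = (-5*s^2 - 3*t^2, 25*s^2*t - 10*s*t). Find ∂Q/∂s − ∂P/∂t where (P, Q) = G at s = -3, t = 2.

-308

∂G₂/∂s = 50*s*t - 10*t
∂G₁/∂t = -6*t
Scalar curl = 50*s*t - 4*t
At (-3, 2): -308.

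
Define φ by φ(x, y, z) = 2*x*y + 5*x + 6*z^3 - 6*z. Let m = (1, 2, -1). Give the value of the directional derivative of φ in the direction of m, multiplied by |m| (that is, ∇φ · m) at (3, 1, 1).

∂φ/∂x = 2*y + 5
∂φ/∂y = 2*x
∂φ/∂z = 18*z^2 - 6
∇φ at (3, 1, 1) = (7, 6, 12)
∇φ · m = (7)(1) + (6)(2) + (12)(-1) = 7

7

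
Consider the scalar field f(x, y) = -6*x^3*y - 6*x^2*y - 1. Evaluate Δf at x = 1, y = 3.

-144

∂²f/∂x² = -12*y*(3*x + 1)
∂²f/∂y² = 0
∇²f = -36*x*y - 12*y
At (1, 3): -144.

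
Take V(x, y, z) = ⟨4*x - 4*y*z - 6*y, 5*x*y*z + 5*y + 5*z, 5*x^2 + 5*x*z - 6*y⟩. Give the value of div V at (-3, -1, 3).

∂V₁/∂x = 4
∂V₂/∂y = 5*x*z + 5
∂V₃/∂z = 5*x
∇·V = 5*x*z + 5*x + 9
At (-3, -1, 3): -51.

-51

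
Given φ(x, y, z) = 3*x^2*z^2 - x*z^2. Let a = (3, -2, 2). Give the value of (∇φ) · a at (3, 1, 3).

747

∂φ/∂x = 6*x*z^2 - z^2
∂φ/∂y = 0
∂φ/∂z = 6*x^2*z - 2*x*z
∇φ at (3, 1, 3) = (153, 0, 144)
∇φ · a = (153)(3) + (0)(-2) + (144)(2) = 747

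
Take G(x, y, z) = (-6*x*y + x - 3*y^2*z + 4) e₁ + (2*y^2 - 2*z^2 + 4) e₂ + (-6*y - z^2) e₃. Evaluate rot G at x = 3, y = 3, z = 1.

(∇×G)₁ = ∂G₃/∂y − ∂G₂/∂z = 4*z - 6
(∇×G)₂ = ∂G₁/∂z − ∂G₃/∂x = -3*y^2
(∇×G)₃ = ∂G₂/∂x − ∂G₁/∂y = 6*x + 6*y*z
∇×G = (4*z - 6, -3*y^2, 6*x + 6*y*z)
At (3, 3, 1): (-2, -27, 36).

(-2, -27, 36)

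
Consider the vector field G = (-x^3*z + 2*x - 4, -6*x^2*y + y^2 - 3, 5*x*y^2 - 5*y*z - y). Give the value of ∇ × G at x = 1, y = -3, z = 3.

(-46, -46, 36)

(∇×G)₁ = ∂G₃/∂y − ∂G₂/∂z = 10*x*y - 5*z - 1
(∇×G)₂ = ∂G₁/∂z − ∂G₃/∂x = -x^3 - 5*y^2
(∇×G)₃ = ∂G₂/∂x − ∂G₁/∂y = -12*x*y
∇×G = (10*x*y - 5*z - 1, -x^3 - 5*y^2, -12*x*y)
At (1, -3, 3): (-46, -46, 36).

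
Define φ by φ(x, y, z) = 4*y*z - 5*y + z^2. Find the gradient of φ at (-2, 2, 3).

(0, 7, 14)

∂φ/∂x = 0
∂φ/∂y = 4*z - 5
∂φ/∂z = 4*y + 2*z
∇φ = (0, 4*z - 5, 4*y + 2*z)
At (-2, 2, 3): (0, 7, 14).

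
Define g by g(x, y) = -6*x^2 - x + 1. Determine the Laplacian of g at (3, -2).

-12

∂²g/∂x² = -12
∂²g/∂y² = 0
∇²g = -12
At (3, -2): -12.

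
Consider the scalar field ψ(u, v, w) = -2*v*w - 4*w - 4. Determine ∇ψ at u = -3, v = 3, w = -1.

(0, 2, -10)

∂ψ/∂u = 0
∂ψ/∂v = -2*w
∂ψ/∂w = -2*v - 4
∇ψ = (0, -2*w, -2*v - 4)
At (-3, 3, -1): (0, 2, -10).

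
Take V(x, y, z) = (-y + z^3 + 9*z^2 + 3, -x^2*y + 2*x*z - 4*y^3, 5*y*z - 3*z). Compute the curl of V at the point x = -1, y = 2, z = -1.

(∇×V)₁ = ∂V₃/∂y − ∂V₂/∂z = -2*x + 5*z
(∇×V)₂ = ∂V₁/∂z − ∂V₃/∂x = 3*z^2 + 18*z
(∇×V)₃ = ∂V₂/∂x − ∂V₁/∂y = -2*x*y + 2*z + 1
∇×V = (-2*x + 5*z, 3*z^2 + 18*z, -2*x*y + 2*z + 1)
At (-1, 2, -1): (-3, -15, 3).

(-3, -15, 3)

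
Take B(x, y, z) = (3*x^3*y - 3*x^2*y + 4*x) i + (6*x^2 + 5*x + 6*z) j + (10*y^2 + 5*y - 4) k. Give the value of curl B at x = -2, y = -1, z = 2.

(-21, 0, 17)

(∇×B)₁ = ∂B₃/∂y − ∂B₂/∂z = 20*y - 1
(∇×B)₂ = ∂B₁/∂z − ∂B₃/∂x = 0
(∇×B)₃ = ∂B₂/∂x − ∂B₁/∂y = -3*x^3 + 3*x^2 + 12*x + 5
∇×B = (20*y - 1, 0, -3*x^3 + 3*x^2 + 12*x + 5)
At (-2, -1, 2): (-21, 0, 17).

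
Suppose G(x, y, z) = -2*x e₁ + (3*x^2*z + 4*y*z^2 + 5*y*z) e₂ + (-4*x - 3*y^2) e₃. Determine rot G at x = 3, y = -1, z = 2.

(0, 4, 36)

(∇×G)₁ = ∂G₃/∂y − ∂G₂/∂z = -3*x^2 - 8*y*z - 11*y
(∇×G)₂ = ∂G₁/∂z − ∂G₃/∂x = 4
(∇×G)₃ = ∂G₂/∂x − ∂G₁/∂y = 6*x*z
∇×G = (-3*x^2 - 8*y*z - 11*y, 4, 6*x*z)
At (3, -1, 2): (0, 4, 36).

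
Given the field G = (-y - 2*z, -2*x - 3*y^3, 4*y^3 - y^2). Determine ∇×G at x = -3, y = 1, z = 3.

(10, -2, -1)

(∇×G)₁ = ∂G₃/∂y − ∂G₂/∂z = 12*y^2 - 2*y
(∇×G)₂ = ∂G₁/∂z − ∂G₃/∂x = -2
(∇×G)₃ = ∂G₂/∂x − ∂G₁/∂y = -1
∇×G = (12*y^2 - 2*y, -2, -1)
At (-3, 1, 3): (10, -2, -1).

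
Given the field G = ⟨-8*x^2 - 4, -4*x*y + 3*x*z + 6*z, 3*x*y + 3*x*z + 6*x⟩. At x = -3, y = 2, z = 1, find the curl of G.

(∇×G)₁ = ∂G₃/∂y − ∂G₂/∂z = -6
(∇×G)₂ = ∂G₁/∂z − ∂G₃/∂x = -3*y - 3*z - 6
(∇×G)₃ = ∂G₂/∂x − ∂G₁/∂y = -4*y + 3*z
∇×G = (-6, -3*y - 3*z - 6, -4*y + 3*z)
At (-3, 2, 1): (-6, -15, -5).

(-6, -15, -5)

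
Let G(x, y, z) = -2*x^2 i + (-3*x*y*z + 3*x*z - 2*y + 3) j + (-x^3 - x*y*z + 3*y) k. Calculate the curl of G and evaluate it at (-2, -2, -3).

(∇×G)₁ = ∂G₃/∂y − ∂G₂/∂z = 3*x*y - x*z - 3*x + 3
(∇×G)₂ = ∂G₁/∂z − ∂G₃/∂x = 3*x^2 + y*z
(∇×G)₃ = ∂G₂/∂x − ∂G₁/∂y = -3*y*z + 3*z
∇×G = (3*x*y - x*z - 3*x + 3, 3*x^2 + y*z, -3*y*z + 3*z)
At (-2, -2, -3): (15, 18, -27).

(15, 18, -27)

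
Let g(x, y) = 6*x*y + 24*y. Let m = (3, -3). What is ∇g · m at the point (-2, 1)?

∂g/∂x = 6*y
∂g/∂y = 6*x + 24
∇g at (-2, 1) = (6, 12)
∇g · m = (6)(3) + (12)(-3) = -18

-18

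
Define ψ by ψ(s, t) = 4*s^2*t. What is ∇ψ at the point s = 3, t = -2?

∂ψ/∂s = 8*s*t
∂ψ/∂t = 4*s^2
∇ψ = (8*s*t, 4*s^2)
At (3, -2): (-48, 36).

(-48, 36)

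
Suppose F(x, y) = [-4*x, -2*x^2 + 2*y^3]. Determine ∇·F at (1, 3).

∂F₁/∂x = -4
∂F₂/∂y = 6*y^2
∇·F = 6*y^2 - 4
At (1, 3): 50.

50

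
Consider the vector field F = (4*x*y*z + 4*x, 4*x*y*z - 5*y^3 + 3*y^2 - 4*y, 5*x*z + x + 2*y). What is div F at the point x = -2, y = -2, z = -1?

-66

∂F₁/∂x = 4*y*z + 4
∂F₂/∂y = 4*x*z - 15*y^2 + 6*y - 4
∂F₃/∂z = 5*x
∇·F = 4*x*z + 5*x - 15*y^2 + 4*y*z + 6*y
At (-2, -2, -1): -66.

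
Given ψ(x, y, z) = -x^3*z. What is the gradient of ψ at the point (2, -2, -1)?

(12, 0, -8)

∂ψ/∂x = -3*x^2*z
∂ψ/∂y = 0
∂ψ/∂z = -x^3
∇ψ = (-3*x^2*z, 0, -x^3)
At (2, -2, -1): (12, 0, -8).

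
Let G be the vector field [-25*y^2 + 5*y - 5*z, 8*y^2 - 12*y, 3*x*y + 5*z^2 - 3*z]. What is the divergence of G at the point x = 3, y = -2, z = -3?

∂G₁/∂x = 0
∂G₂/∂y = 16*y - 12
∂G₃/∂z = 10*z - 3
∇·G = 16*y + 10*z - 15
At (3, -2, -3): -77.

-77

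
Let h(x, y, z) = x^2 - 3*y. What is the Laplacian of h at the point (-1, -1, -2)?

2

∂²h/∂x² = 2
∂²h/∂y² = 0
∂²h/∂z² = 0
∇²h = 2
At (-1, -1, -2): 2.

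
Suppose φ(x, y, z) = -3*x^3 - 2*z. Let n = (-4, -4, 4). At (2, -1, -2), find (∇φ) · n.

136

∂φ/∂x = -9*x^2
∂φ/∂y = 0
∂φ/∂z = -2
∇φ at (2, -1, -2) = (-36, 0, -2)
∇φ · n = (-36)(-4) + (0)(-4) + (-2)(4) = 136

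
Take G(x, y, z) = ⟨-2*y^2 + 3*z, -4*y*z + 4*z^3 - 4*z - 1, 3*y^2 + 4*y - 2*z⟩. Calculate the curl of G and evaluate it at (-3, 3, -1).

(∇×G)₁ = ∂G₃/∂y − ∂G₂/∂z = 10*y - 12*z^2 + 8
(∇×G)₂ = ∂G₁/∂z − ∂G₃/∂x = 3
(∇×G)₃ = ∂G₂/∂x − ∂G₁/∂y = 4*y
∇×G = (10*y - 12*z^2 + 8, 3, 4*y)
At (-3, 3, -1): (26, 3, 12).

(26, 3, 12)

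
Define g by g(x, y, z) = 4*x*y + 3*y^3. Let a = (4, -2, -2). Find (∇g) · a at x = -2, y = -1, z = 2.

-18

∂g/∂x = 4*y
∂g/∂y = 4*x + 9*y^2
∂g/∂z = 0
∇g at (-2, -1, 2) = (-4, 1, 0)
∇g · a = (-4)(4) + (1)(-2) + (0)(-2) = -18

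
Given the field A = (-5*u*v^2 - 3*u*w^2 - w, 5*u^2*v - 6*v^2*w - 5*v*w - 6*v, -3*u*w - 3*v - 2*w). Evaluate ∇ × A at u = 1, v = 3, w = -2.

(66, 5, 60)

(∇×A)₁ = ∂A₃/∂v − ∂A₂/∂w = 6*v^2 + 5*v - 3
(∇×A)₂ = ∂A₁/∂w − ∂A₃/∂u = -6*u*w + 3*w - 1
(∇×A)₃ = ∂A₂/∂u − ∂A₁/∂v = 20*u*v
∇×A = (6*v^2 + 5*v - 3, -6*u*w + 3*w - 1, 20*u*v)
At (1, 3, -2): (66, 5, 60).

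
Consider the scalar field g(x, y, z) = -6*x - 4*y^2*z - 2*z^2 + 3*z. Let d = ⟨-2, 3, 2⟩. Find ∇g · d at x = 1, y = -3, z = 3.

138

∂g/∂x = -6
∂g/∂y = -8*y*z
∂g/∂z = -4*y^2 - 4*z + 3
∇g at (1, -3, 3) = (-6, 72, -45)
∇g · d = (-6)(-2) + (72)(3) + (-45)(2) = 138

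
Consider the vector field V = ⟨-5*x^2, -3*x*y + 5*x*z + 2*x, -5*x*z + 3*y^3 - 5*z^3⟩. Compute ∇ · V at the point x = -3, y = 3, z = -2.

∂V₁/∂x = -10*x
∂V₂/∂y = -3*x
∂V₃/∂z = -5*x - 15*z^2
∇·V = -18*x - 15*z^2
At (-3, 3, -2): -6.

-6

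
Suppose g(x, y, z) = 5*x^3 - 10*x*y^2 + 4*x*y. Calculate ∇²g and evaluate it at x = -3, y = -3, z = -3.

-30

∂²g/∂x² = 30*x
∂²g/∂y² = -20*x
∂²g/∂z² = 0
∇²g = 10*x
At (-3, -3, -3): -30.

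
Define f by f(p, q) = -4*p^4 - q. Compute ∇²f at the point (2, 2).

-192

∂²f/∂p² = -48*p^2
∂²f/∂q² = 0
∇²f = -48*p^2
At (2, 2): -192.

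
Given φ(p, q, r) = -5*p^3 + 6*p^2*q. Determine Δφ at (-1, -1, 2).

∂²φ/∂p² = 6*(-5*p + 2*q)
∂²φ/∂q² = 0
∂²φ/∂r² = 0
∇²φ = -30*p + 12*q
At (-1, -1, 2): 18.

18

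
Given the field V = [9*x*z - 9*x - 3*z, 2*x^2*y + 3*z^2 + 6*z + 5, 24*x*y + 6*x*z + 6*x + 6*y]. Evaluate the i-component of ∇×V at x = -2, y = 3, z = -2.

-36

(∇×V)_1 = ∂V₃/∂y − ∂V₂/∂z
= 24*x + 6 − (6*z + 6)
= 24*x - 6*z
At (-2, 3, -2): -36.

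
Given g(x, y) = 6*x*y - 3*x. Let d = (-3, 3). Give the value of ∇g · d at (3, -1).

∂g/∂x = 6*y - 3
∂g/∂y = 6*x
∇g at (3, -1) = (-9, 18)
∇g · d = (-9)(-3) + (18)(3) = 81

81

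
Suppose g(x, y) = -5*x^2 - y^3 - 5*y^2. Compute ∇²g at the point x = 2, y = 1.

-26

∂²g/∂x² = -10
∂²g/∂y² = -2*(3*y + 5)
∇²g = -6*y - 20
At (2, 1): -26.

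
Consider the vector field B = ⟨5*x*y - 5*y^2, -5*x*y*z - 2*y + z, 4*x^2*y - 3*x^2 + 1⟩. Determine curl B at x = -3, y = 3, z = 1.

(-10, 54, 30)

(∇×B)₁ = ∂B₃/∂y − ∂B₂/∂z = 4*x^2 + 5*x*y - 1
(∇×B)₂ = ∂B₁/∂z − ∂B₃/∂x = -8*x*y + 6*x
(∇×B)₃ = ∂B₂/∂x − ∂B₁/∂y = -5*x - 5*y*z + 10*y
∇×B = (4*x^2 + 5*x*y - 1, -8*x*y + 6*x, -5*x - 5*y*z + 10*y)
At (-3, 3, 1): (-10, 54, 30).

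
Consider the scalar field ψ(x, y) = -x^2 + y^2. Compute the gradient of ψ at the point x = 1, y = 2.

(-2, 4)

∂ψ/∂x = -2*x
∂ψ/∂y = 2*y
∇ψ = (-2*x, 2*y)
At (1, 2): (-2, 4).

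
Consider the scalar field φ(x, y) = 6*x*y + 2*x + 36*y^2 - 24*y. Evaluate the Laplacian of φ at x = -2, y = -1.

∂²φ/∂x² = 0
∂²φ/∂y² = 72
∇²φ = 72
At (-2, -1): 72.

72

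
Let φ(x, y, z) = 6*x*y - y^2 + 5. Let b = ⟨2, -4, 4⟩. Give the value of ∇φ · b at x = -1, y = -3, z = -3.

∂φ/∂x = 6*y
∂φ/∂y = 6*x - 2*y
∂φ/∂z = 0
∇φ at (-1, -3, -3) = (-18, 0, 0)
∇φ · b = (-18)(2) + (0)(-4) + (0)(4) = -36

-36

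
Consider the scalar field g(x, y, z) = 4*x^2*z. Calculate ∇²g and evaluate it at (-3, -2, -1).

∂²g/∂x² = 8*z
∂²g/∂y² = 0
∂²g/∂z² = 0
∇²g = 8*z
At (-3, -2, -1): -8.

-8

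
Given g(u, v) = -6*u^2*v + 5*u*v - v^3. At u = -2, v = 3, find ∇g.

∂g/∂u = -12*u*v + 5*v
∂g/∂v = -6*u^2 + 5*u - 3*v^2
∇g = (-12*u*v + 5*v, -6*u^2 + 5*u - 3*v^2)
At (-2, 3): (87, -61).

(87, -61)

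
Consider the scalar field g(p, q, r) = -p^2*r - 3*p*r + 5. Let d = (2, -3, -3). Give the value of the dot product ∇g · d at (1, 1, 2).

-8

∂g/∂p = -2*p*r - 3*r
∂g/∂q = 0
∂g/∂r = -p^2 - 3*p
∇g at (1, 1, 2) = (-10, 0, -4)
∇g · d = (-10)(2) + (0)(-3) + (-4)(-3) = -8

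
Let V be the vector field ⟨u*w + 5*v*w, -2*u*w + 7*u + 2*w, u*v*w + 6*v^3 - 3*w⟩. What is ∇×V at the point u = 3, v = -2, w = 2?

(∇×V)₁ = ∂V₃/∂v − ∂V₂/∂w = u*w + 2*u + 18*v^2 - 2
(∇×V)₂ = ∂V₁/∂w − ∂V₃/∂u = u - v*w + 5*v
(∇×V)₃ = ∂V₂/∂u − ∂V₁/∂v = -7*w + 7
∇×V = (u*w + 2*u + 18*v^2 - 2, u - v*w + 5*v, -7*w + 7)
At (3, -2, 2): (82, -3, -7).

(82, -3, -7)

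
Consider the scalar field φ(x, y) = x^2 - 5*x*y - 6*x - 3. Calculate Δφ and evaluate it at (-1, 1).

2

∂²φ/∂x² = 2
∂²φ/∂y² = 0
∇²φ = 2
At (-1, 1): 2.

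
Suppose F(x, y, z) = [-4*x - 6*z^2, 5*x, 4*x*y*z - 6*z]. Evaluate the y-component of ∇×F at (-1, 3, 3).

-72

(∇×F)_2 = ∂F₁/∂z − ∂F₃/∂x
= -12*z − (4*y*z)
= -4*y*z - 12*z
At (-1, 3, 3): -72.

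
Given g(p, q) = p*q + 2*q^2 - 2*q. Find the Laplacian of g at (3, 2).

4

∂²g/∂p² = 0
∂²g/∂q² = 4
∇²g = 4
At (3, 2): 4.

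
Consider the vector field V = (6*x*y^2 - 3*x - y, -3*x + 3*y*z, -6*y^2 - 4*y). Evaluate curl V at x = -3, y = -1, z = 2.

(∇×V)₁ = ∂V₃/∂y − ∂V₂/∂z = -15*y - 4
(∇×V)₂ = ∂V₁/∂z − ∂V₃/∂x = 0
(∇×V)₃ = ∂V₂/∂x − ∂V₁/∂y = -12*x*y - 2
∇×V = (-15*y - 4, 0, -12*x*y - 2)
At (-3, -1, 2): (11, 0, -38).

(11, 0, -38)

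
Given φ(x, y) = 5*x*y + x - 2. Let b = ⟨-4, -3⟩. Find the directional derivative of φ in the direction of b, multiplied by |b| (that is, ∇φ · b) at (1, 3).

∂φ/∂x = 5*y + 1
∂φ/∂y = 5*x
∇φ at (1, 3) = (16, 5)
∇φ · b = (16)(-4) + (5)(-3) = -79

-79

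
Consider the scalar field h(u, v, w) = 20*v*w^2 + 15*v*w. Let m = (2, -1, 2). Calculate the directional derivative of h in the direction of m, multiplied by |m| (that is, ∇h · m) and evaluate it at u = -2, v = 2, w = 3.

∂h/∂u = 0
∂h/∂v = 20*w^2 + 15*w
∂h/∂w = 40*v*w + 15*v
∇h at (-2, 2, 3) = (0, 225, 270)
∇h · m = (0)(2) + (225)(-1) + (270)(2) = 315

315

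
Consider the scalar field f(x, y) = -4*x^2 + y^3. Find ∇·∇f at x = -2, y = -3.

∂²f/∂x² = -8
∂²f/∂y² = 6*y
∇²f = 6*y - 8
At (-2, -3): -26.

-26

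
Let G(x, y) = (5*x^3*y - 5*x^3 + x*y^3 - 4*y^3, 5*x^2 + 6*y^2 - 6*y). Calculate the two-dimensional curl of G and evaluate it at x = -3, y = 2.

189

∂G₂/∂x = 10*x
∂G₁/∂y = 5*x^3 + 3*x*y^2 - 12*y^2
Scalar curl = -5*x^3 - 3*x*y^2 + 10*x + 12*y^2
At (-3, 2): 189.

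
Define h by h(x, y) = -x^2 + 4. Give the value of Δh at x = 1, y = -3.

-2

∂²h/∂x² = -2
∂²h/∂y² = 0
∇²h = -2
At (1, -3): -2.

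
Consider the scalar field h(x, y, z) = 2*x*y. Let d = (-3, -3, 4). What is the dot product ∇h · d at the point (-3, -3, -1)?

∂h/∂x = 2*y
∂h/∂y = 2*x
∂h/∂z = 0
∇h at (-3, -3, -1) = (-6, -6, 0)
∇h · d = (-6)(-3) + (-6)(-3) + (0)(4) = 36

36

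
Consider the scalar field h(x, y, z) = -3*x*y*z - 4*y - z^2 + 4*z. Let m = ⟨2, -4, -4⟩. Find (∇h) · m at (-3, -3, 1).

∂h/∂x = -3*y*z
∂h/∂y = -3*x*z - 4
∂h/∂z = -3*x*y - 2*z + 4
∇h at (-3, -3, 1) = (9, 5, -25)
∇h · m = (9)(2) + (5)(-4) + (-25)(-4) = 98

98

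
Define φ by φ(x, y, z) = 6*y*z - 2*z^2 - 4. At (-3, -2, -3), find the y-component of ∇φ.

(∇φ)_2 = ∂φ/∂y = 6*z
At (-3, -2, -3): -18.

-18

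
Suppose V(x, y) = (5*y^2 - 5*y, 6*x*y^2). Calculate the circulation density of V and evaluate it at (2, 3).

29

∂V₂/∂x = 6*y^2
∂V₁/∂y = 10*y - 5
Scalar curl = 6*y^2 - 10*y + 5
At (2, 3): 29.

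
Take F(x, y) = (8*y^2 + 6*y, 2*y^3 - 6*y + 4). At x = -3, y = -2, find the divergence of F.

18

∂F₁/∂x = 0
∂F₂/∂y = 6*y^2 - 6
∇·F = 6*y^2 - 6
At (-3, -2): 18.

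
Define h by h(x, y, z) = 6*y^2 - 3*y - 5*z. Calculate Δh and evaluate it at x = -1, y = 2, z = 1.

∂²h/∂x² = 0
∂²h/∂y² = 12
∂²h/∂z² = 0
∇²h = 12
At (-1, 2, 1): 12.

12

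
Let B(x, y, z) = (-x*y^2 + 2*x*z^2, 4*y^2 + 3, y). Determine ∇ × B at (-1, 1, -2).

(1, 8, -2)

(∇×B)₁ = ∂B₃/∂y − ∂B₂/∂z = 1
(∇×B)₂ = ∂B₁/∂z − ∂B₃/∂x = 4*x*z
(∇×B)₃ = ∂B₂/∂x − ∂B₁/∂y = 2*x*y
∇×B = (1, 4*x*z, 2*x*y)
At (-1, 1, -2): (1, 8, -2).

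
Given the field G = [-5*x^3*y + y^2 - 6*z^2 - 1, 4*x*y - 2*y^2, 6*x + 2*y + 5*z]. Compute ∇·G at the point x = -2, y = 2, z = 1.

∂G₁/∂x = -15*x^2*y
∂G₂/∂y = 4*x - 4*y
∂G₃/∂z = 5
∇·G = -15*x^2*y + 4*x - 4*y + 5
At (-2, 2, 1): -131.

-131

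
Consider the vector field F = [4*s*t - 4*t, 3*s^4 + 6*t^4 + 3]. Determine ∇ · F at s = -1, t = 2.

∂F₁/∂s = 4*t
∂F₂/∂t = 24*t^3
∇·F = 24*t^3 + 4*t
At (-1, 2): 200.

200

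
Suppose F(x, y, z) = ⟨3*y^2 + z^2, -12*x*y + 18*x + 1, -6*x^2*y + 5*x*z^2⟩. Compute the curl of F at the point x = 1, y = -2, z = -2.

(-6, -48, 54)

(∇×F)₁ = ∂F₃/∂y − ∂F₂/∂z = -6*x^2
(∇×F)₂ = ∂F₁/∂z − ∂F₃/∂x = 12*x*y - 5*z^2 + 2*z
(∇×F)₃ = ∂F₂/∂x − ∂F₁/∂y = -18*y + 18
∇×F = (-6*x^2, 12*x*y - 5*z^2 + 2*z, -18*y + 18)
At (1, -2, -2): (-6, -48, 54).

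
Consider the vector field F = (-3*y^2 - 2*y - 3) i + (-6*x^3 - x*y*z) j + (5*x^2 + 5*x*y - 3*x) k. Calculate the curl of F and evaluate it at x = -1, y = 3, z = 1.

(∇×F)₁ = ∂F₃/∂y − ∂F₂/∂z = x*y + 5*x
(∇×F)₂ = ∂F₁/∂z − ∂F₃/∂x = -10*x - 5*y + 3
(∇×F)₃ = ∂F₂/∂x − ∂F₁/∂y = -18*x^2 - y*z + 6*y + 2
∇×F = (x*y + 5*x, -10*x - 5*y + 3, -18*x^2 - y*z + 6*y + 2)
At (-1, 3, 1): (-8, -2, -1).

(-8, -2, -1)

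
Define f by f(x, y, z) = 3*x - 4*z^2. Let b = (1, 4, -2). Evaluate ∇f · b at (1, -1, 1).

∂f/∂x = 3
∂f/∂y = 0
∂f/∂z = -8*z
∇f at (1, -1, 1) = (3, 0, -8)
∇f · b = (3)(1) + (0)(4) + (-8)(-2) = 19

19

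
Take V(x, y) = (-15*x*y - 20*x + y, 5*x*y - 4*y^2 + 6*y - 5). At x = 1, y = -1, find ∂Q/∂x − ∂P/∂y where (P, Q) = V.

∂V₂/∂x = 5*y
∂V₁/∂y = -15*x + 1
Scalar curl = 15*x + 5*y - 1
At (1, -1): 9.

9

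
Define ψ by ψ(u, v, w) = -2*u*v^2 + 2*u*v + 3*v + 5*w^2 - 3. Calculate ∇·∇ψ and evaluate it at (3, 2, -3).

-2

∂²ψ/∂u² = 0
∂²ψ/∂v² = -4*u
∂²ψ/∂w² = 10
∇²ψ = -4*u + 10
At (3, 2, -3): -2.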